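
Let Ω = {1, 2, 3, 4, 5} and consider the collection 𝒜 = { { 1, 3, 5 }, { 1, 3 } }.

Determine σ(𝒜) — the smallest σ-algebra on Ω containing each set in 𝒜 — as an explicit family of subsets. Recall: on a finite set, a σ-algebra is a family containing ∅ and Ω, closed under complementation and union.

σ(𝒜) = { {  }, { 5 }, { 1, 3 }, { 2, 4 }, { 1, 3, 5 }, { 2, 4, 5 }, { 1, 2, 3, 4 }, Ω }

Working:
Begin from { {  }, { 1, 3 }, { 1, 3, 5 }, Ω } (that is, 𝒜 plus ∅ and Ω).
Round 1 adds 2:
  { 2, 4 }  = complement { 1, 3, 5 }
  { 2, 4, 5 }  = complement { 1, 3 }
Round 2 (1 new):
  { 1, 2, 3, 4 }  = { 1, 3 } ∪ { 2, 4 }
Round 3 adds 1:
  { 5 }  = complement { 1, 2, 3, 4 }
Round 4: already closed under ᶜ and ∪.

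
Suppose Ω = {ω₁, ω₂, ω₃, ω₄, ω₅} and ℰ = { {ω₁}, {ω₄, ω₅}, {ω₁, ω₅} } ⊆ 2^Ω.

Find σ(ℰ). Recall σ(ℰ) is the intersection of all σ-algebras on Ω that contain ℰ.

Take S₀ = ℰ ∪ {∅, Ω} = { ∅, {ω₁}, {ω₁, ω₅}, {ω₄, ω₅}, Ω }.
Step 1. New:
  {ω₁, ω₂, ω₃}  = complement {ω₄, ω₅}
  {ω₁, ω₄, ω₅}  = {ω₄, ω₅} ∪ {ω₁, ω₅}
  {ω₂, ω₃, ω₄}  = complement {ω₁, ω₅}
  {ω₂, ω₃, ω₄, ω₅}  = complement {ω₁}
  |family| = 9
Step 2: +3 →
  {ω₂, ω₃}  = complement {ω₁, ω₄, ω₅}
  {ω₁, ω₂, ω₃, ω₄}  = {ω₁, ω₂, ω₃} ∪ {ω₂, ω₃, ω₄}
  {ω₁, ω₂, ω₃, ω₅}  = {ω₁, ω₂, ω₃} ∪ {ω₁, ω₅}
  |family| = 12
Step 3 adds 2:
  {ω₄}  = complement {ω₁, ω₂, ω₃, ω₅}
  {ω₅}  = complement {ω₁, ω₂, ω₃, ω₄}
  |family| = 14
Step 4: 2 new —
  {ω₁, ω₄}  = {ω₄} ∪ {ω₁}
  {ω₂, ω₃, ω₅}  = {ω₂, ω₃} ∪ {ω₅}
  |family| = 16
Step 5: closed — nothing new.

σ(ℰ) = { ∅, {ω₁}, {ω₄}, {ω₅}, {ω₁, ω₄}, {ω₁, ω₅}, {ω₂, ω₃}, {ω₄, ω₅}, {ω₁, ω₂, ω₃}, {ω₁, ω₄, ω₅}, {ω₂, ω₃, ω₄}, {ω₂, ω₃, ω₅}, {ω₁, ω₂, ω₃, ω₄}, {ω₁, ω₂, ω₃, ω₅}, {ω₂, ω₃, ω₄, ω₅}, Ω }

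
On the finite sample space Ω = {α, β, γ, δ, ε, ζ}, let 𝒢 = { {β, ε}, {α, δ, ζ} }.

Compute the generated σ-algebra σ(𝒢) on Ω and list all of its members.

Answer: σ(𝒢) = { ∅, {γ}, {β, ε}, {α, δ, ζ}, {β, γ, ε}, {α, γ, δ, ζ}, {α, β, δ, ε, ζ}, Ω }

Trace:
Initial family (4 sets): { ∅, {β, ε}, {α, δ, ζ}, Ω }.
Step 1 adds 3:
  {β, γ, ε}  = complement {α, δ, ζ}
  {α, γ, δ, ζ}  = complement {β, ε}
  {α, β, δ, ε, ζ}  = {β, ε} ∪ {α, δ, ζ}
  — 7 sets.
Step 2. New:
  {γ}  = complement {α, β, δ, ε, ζ}
  — 8 sets.
Step 3: stable.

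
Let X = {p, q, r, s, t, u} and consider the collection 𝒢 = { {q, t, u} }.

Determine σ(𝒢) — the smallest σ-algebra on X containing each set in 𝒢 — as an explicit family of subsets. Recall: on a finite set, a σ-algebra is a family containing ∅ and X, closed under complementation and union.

Start: 𝒢 ∪ {∅, X} = { {}, {q, t, u}, X }.
Step 1. New:
  {p, r, s}  = ᶜ of {q, t, u}
Step 2 adds nothing — fixpoint reached.

σ(𝒢) = { {}, {p, r, s}, {q, t, u}, X }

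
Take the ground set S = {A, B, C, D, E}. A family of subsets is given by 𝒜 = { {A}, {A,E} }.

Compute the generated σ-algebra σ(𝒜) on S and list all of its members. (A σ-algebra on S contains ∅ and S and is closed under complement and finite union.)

Start: 𝒜 ∪ {∅, S} = { {}, {A}, {A,E}, S }.
Iteration 1 adds 2:
  {B,C,D}  = S∖{A,E}
  {B,C,D,E}  = S∖{A}
  |family| = 6
Iteration 2 (1 new):
  {A,B,C,D}  = {B,C,D} ∪ {A}
  |family| = 7
Iteration 3. New:
  {E}  = S∖{A,B,C,D}
  |family| = 8
After Iteration 4 the family is unchanged; done.

|σ(𝒜)| = 8.  σ(𝒜) = { {}, {A}, {E}, {A,E}, {B,C,D}, {A,B,C,D}, {B,C,D,E}, S }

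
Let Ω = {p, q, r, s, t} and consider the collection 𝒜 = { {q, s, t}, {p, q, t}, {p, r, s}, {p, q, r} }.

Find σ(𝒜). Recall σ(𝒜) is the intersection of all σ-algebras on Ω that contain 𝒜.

|σ(𝒜)| = 32.  σ(𝒜) = { {}, {p}, {q}, {r}, {s}, {t}, {p, q}, {p, r}, {p, s}, {p, t}, {q, r}, {q, s}, {q, t}, {r, s}, {r, t}, {s, t}, {p, q, r}, {p, q, s}, {p, q, t}, {p, r, s}, {p, r, t}, {p, s, t}, {q, r, s}, {q, r, t}, {q, s, t}, {r, s, t}, {p, q, r, s}, {p, q, r, t}, {p, q, s, t}, {p, r, s, t}, {q, r, s, t}, Ω }

Check:
Initial family (6 sets): { {}, {p, q, r}, {p, q, t}, {p, r, s}, {q, s, t}, Ω }.
Round 1. New:
  {p, r}  = Ω∖{q, s, t}
  {q, t}  = Ω∖{p, r, s}
  {r, s}  = Ω∖{p, q, t}
  {s, t}  = Ω∖{p, q, r}
  {p, q, r, s}  = {p, r, s} ∪ {p, q, r}
  {p, q, r, t}  = {p, q, t} ∪ {p, q, r}
  {p, q, s, t}  = {p, q, t} ∪ {q, s, t}
Round 2 adds 6:
  {r}  = Ω∖{p, q, s, t}
  {s}  = Ω∖{p, q, r, t}
  {t}  = Ω∖{p, q, r, s}
  {r, s, t}  = {r, s} ∪ {s, t}
  {p, r, s, t}  = {s, t} ∪ {p, r, s}
  {q, r, s, t}  = {q, t} ∪ {r, s}
Round 3: 6 new —
  {p}  = Ω∖{q, r, s, t}
  {q}  = Ω∖{p, r, s, t}
  {p, q}  = Ω∖{r, s, t}
  {r, t}  = {t} ∪ {r}
  {p, r, t}  = {p, r} ∪ {t}
  {q, r, t}  = {q, t} ∪ {r}
Round 4 adds 7:
  {p, s}  = Ω∖{q, r, t}
  {p, t}  = {t} ∪ {p}
  {q, r}  = {q} ∪ {r}
  {q, s}  = Ω∖{p, r, t}
  {p, q, s}  = Ω∖{r, t}
  {p, s, t}  = {s, t} ∪ {p}
  {q, r, s}  = {r, s} ∪ {q}
After Round 5 the family is unchanged; done.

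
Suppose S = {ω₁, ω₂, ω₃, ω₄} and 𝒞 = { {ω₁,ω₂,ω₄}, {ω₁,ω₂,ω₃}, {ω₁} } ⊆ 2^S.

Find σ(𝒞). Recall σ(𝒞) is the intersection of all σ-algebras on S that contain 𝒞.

Initial family (5 sets): { {}, {ω₁}, {ω₁,ω₂,ω₃}, {ω₁,ω₂,ω₄}, S }.
Round 1: +3 →
  {ω₃}  = ᶜ of {ω₁,ω₂,ω₄}
  {ω₄}  = ᶜ of {ω₁,ω₂,ω₃}
  {ω₂,ω₃,ω₄}  = ᶜ of {ω₁}
  [8 total]
Round 2 (3 new):
  {ω₁,ω₃}  = {ω₃} ∪ {ω₁}
  {ω₁,ω₄}  = {ω₄} ∪ {ω₁}
  {ω₃,ω₄}  = {ω₄} ∪ {ω₃}
  [11 total]
Round 3: 4 new —
  {ω₁,ω₂}  = ᶜ of {ω₃,ω₄}
  {ω₂,ω₃}  = ᶜ of {ω₁,ω₄}
  {ω₂,ω₄}  = ᶜ of {ω₁,ω₃}
  {ω₁,ω₃,ω₄}  = {ω₃} ∪ {ω₁,ω₄}
  [15 total]
Round 4. New:
  {ω₂}  = ᶜ of {ω₁,ω₃,ω₄}
  [16 total]
After Round 5 the family is unchanged; done.

σ(𝒞) = { {}, {ω₁}, {ω₂}, {ω₃}, {ω₄}, {ω₁,ω₂}, {ω₁,ω₃}, {ω₁,ω₄}, {ω₂,ω₃}, {ω₂,ω₄}, {ω₃,ω₄}, {ω₁,ω₂,ω₃}, {ω₁,ω₂,ω₄}, {ω₁,ω₃,ω₄}, {ω₂,ω₃,ω₄}, S }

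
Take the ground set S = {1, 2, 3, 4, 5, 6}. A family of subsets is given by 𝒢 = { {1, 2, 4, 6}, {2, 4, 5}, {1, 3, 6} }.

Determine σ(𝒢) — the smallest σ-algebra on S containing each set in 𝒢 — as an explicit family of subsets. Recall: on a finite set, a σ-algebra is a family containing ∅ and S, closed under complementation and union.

σ(𝒢) = { {}, {3}, {5}, {1, 6}, {2, 4}, {3, 5}, {1, 3, 6}, {1, 5, 6}, {2, 3, 4}, {2, 4, 5}, {1, 2, 4, 6}, {1, 3, 5, 6}, {2, 3, 4, 5}, {1, 2, 3, 4, 6}, {1, 2, 4, 5, 6}, S }

Check:
Take S₀ = 𝒢 ∪ {∅, S} = { {}, {1, 3, 6}, {2, 4, 5}, {1, 2, 4, 6}, S }.
Pass 1: +3 →
  {3, 5}  = ᶜ of {1, 2, 4, 6}
  {1, 2, 3, 4, 6}  = {1, 2, 4, 6} ∪ {1, 3, 6}
  {1, 2, 4, 5, 6}  = {1, 2, 4, 6} ∪ {2, 4, 5}
  [8 total]
Pass 2 (4 new):
  {3}  = ᶜ of {1, 2, 4, 5, 6}
  {5}  = ᶜ of {1, 2, 3, 4, 6}
  {1, 3, 5, 6}  = {3, 5} ∪ {1, 3, 6}
  {2, 3, 4, 5}  = {3, 5} ∪ {2, 4, 5}
  [12 total]
Pass 3. New:
  {1, 6}  = ᶜ of {2, 3, 4, 5}
  {2, 4}  = ᶜ of {1, 3, 5, 6}
  [14 total]
Pass 4. New:
  {1, 5, 6}  = {1, 6} ∪ {5}
  {2, 3, 4}  = {3} ∪ {2, 4}
  [16 total]
Pass 5: stable.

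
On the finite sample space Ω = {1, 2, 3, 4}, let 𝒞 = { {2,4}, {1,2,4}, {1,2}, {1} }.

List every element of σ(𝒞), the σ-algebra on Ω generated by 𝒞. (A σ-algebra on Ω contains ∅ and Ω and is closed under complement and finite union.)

σ(𝒞) = { {}, {1}, {2}, {3}, {4}, {1,2}, {1,3}, {1,4}, {2,3}, {2,4}, {3,4}, {1,2,3}, {1,2,4}, {1,3,4}, {2,3,4}, Ω }

Derivation:
Initial family (6 sets): { {}, {1}, {1,2}, {2,4}, {1,2,4}, Ω }.
Step 1: 4 new —
  {3}  = Ω∖{1,2,4}
  {1,3}  = Ω∖{2,4}
  {3,4}  = Ω∖{1,2}
  {2,3,4}  = Ω∖{1}
  — 10 sets.
Step 2: 2 new —
  {1,2,3}  = {1,2} ∪ {3}
  {1,3,4}  = {3,4} ∪ {1,3}
  — 12 sets.
Step 3: +2 →
  {2}  = Ω∖{1,3,4}
  {4}  = Ω∖{1,2,3}
  — 14 sets.
Step 4: +2 →
  {1,4}  = {4} ∪ {1}
  {2,3}  = {3} ∪ {2}
  — 16 sets.
Step 5: no new sets; the family is a σ-algebra.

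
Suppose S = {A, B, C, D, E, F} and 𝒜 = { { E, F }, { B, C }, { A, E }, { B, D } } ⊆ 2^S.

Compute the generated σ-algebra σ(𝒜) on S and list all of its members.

σ(𝒜) = { ∅, { A }, { B }, { C }, { D }, { E }, { F }, { A, B }, { A, C }, { A, D }, { A, E }, { A, F }, { B, C }, { B, D }, { B, E }, { B, F }, { C, D }, { C, E }, { C, F }, { D, E }, { D, F }, { E, F }, { A, B, C }, { A, B, D }, { A, B, E }, { A, B, F }, { A, C, D }, { A, C, E }, { A, C, F }, { A, D, E }, { A, D, F }, { A, E, F }, { B, C, D }, { B, C, E }, { B, C, F }, { B, D, E }, { B, D, F }, { B, E, F }, { C, D, E }, { C, D, F }, { C, E, F }, { D, E, F }, { A, B, C, D }, { A, B, C, E }, { A, B, C, F }, { A, B, D, E }, { A, B, D, F }, { A, B, E, F }, { A, C, D, E }, { A, C, D, F }, { A, C, E, F }, { A, D, E, F }, { B, C, D, E }, { B, C, D, F }, { B, C, E, F }, { B, D, E, F }, { C, D, E, F }, { A, B, C, D, E }, { A, B, C, D, F }, { A, B, C, E, F }, { A, B, D, E, F }, { A, C, D, E, F }, { B, C, D, E, F }, S }

Trace:
Seed the family with 𝒜 together with ∅ and S: { ∅, { A, E }, { B, C }, { B, D }, { E, F }, S }.
Round 1. New:
  { A, E, F }  = { E, F } ∪ { A, E }
  { B, C, D }  = { B, C } ∪ { B, D }
  { A, B, C, D }  = ᶜ of { E, F }
  { A, B, C, E }  = { B, C } ∪ { A, E }
  { A, B, D, E }  = { A, E } ∪ { B, D }
  { A, C, E, F }  = ᶜ of { B, D }
  { A, D, E, F }  = ᶜ of { B, C }
  { B, C, D, F }  = ᶜ of { A, E }
  { B, C, E, F }  = { B, C } ∪ { E, F }
  { B, D, E, F }  = { E, F } ∪ { B, D }
  |family| = 16
Round 2: +10 →
  { A, C }  = ᶜ of { B, D, E, F }
  { A, D }  = ᶜ of { B, C, E, F }
  { C, F }  = ᶜ of { A, B, D, E }
  { D, F }  = ᶜ of { A, B, C, E }
  { A, B, C, D, E }  = { B, C, D } ∪ { A, B, D, E }
  { A, B, C, D, F }  = { B, C, D, F } ∪ { A, B, C, D }
  { A, B, C, E, F }  = { A, C, E, F } ∪ { B, C }
  { A, B, D, E, F }  = { E, F } ∪ { A, B, D, E }
  { A, C, D, E, F }  = { A, C, E, F } ∪ { A, D, E, F }
  { B, C, D, E, F }  = { B, C, D } ∪ { E, F }
  |family| = 26
Round 3: 19 new —
  { A }  = ᶜ of { B, C, D, E, F }
  { B }  = ᶜ of { A, C, D, E, F }
  { C }  = ᶜ of { A, B, D, E, F }
  { D }  = ᶜ of { A, B, C, E, F }
  { E }  = ᶜ of { A, B, C, D, F }
  { F }  = ᶜ of { A, B, C, D, E }
  { A, B, C }  = { B, C } ∪ { A, C }
  { A, B, D }  = { A, D } ∪ { B, D }
  { A, C, D }  = { A, D } ∪ { A, C }
  { A, C, E }  = { A, C } ∪ { A, E }
  { A, C, F }  = { A, C } ∪ { C, F }
  { A, D, E }  = { A, D } ∪ { A, E }
  { A, D, F }  = { A, D } ∪ { D, F }
  { B, C, F }  = { B, C } ∪ { C, F }
  { B, D, F }  = { D, F } ∪ { B, D }
  { C, D, F }  = { C, F } ∪ { D, F }
  { C, E, F }  = { E, F } ∪ { C, F }
  { D, E, F }  = { E, F } ∪ { D, F }
  { A, C, D, F }  = { A, D } ∪ { C, F }
  |family| = 45
Round 4 (17 new):
  { A, B }  = { B } ∪ { A }
  { A, F }  = { A } ∪ { F }
  { B, E }  = ᶜ of { A, C, D, F }
  { B, F }  = { B } ∪ { F }
  { C, D }  = { C } ∪ { D }
  { C, E }  = { C } ∪ { E }
  { D, E }  = { D } ∪ { E }
  { A, B, E }  = ᶜ of { C, D, F }
  { B, C, E }  = ᶜ of { A, D, F }
  { B, D, E }  = ᶜ of { A, C, F }
  { B, E, F }  = ᶜ of { A, C, D }
  { A, B, C, F }  = { A, C, F } ∪ { B }
  { A, B, D, F }  = { B, D, F } ∪ { A, B, D }
  { A, B, E, F }  = { B } ∪ { A, E, F }
  { A, C, D, E }  = { A, C, E } ∪ { D }
  { B, C, D, E }  = { B, C, D } ∪ { E }
  { C, D, E, F }  = { D, E, F } ∪ { C }
  |family| = 62
Round 5: +2 →
  { A, B, F }  = { A, F } ∪ { B }
  { C, D, E }  = { C, D } ∪ { D, E }
  |family| = 64
Round 6: closed — nothing new.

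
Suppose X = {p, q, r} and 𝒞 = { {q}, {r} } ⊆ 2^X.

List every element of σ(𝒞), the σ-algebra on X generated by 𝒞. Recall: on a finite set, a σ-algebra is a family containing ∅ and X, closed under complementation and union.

Answer: σ(𝒞) = { {}, {p}, {q}, {r}, {p, q}, {p, r}, {q, r}, X }

Working:
Begin from { {}, {q}, {r}, X } (that is, 𝒞 plus ∅ and X).
Round 1: 3 new —
  {p, q}  = {r}ᶜ
  {p, r}  = {q}ᶜ
  {q, r}  = {r} ∪ {q}
  |family| = 7
Round 2. New:
  {p}  = {q, r}ᶜ
  |family| = 8
After Round 3 the family is unchanged; done.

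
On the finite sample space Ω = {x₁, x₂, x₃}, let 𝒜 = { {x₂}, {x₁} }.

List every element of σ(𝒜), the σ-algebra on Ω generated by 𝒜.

σ(𝒜) = { {}, {x₁}, {x₂}, {x₃}, {x₁,x₂}, {x₁,x₃}, {x₂,x₃}, Ω }

Check:
Take S₀ = 𝒜 ∪ {∅, Ω} = { {}, {x₁}, {x₂}, Ω }.
Round 1 adds 3:
  {x₁,x₂}  = {x₂} ∪ {x₁}
  {x₁,x₃}  = Ω∖{x₂}
  {x₂,x₃}  = Ω∖{x₁}
  [7 total]
Round 2: 1 new —
  {x₃}  = Ω∖{x₁,x₂}
  [8 total]
Round 3: already closed under ᶜ and ∪.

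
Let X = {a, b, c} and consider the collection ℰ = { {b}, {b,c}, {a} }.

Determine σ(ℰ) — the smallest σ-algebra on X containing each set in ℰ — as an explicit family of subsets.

Begin from { ∅, {a}, {b}, {b,c}, X } (that is, ℰ plus ∅ and X).
Step 1. New:
  {a,b}  = {b} ∪ {a}
  {a,c}  = {b}ᶜ
  — 7 sets.
Step 2. New:
  {c}  = {a,b}ᶜ
  — 8 sets.
Step 3: already closed under ᶜ and ∪.

σ(ℰ) = { ∅, {a}, {b}, {c}, {a,b}, {a,c}, {b,c}, X }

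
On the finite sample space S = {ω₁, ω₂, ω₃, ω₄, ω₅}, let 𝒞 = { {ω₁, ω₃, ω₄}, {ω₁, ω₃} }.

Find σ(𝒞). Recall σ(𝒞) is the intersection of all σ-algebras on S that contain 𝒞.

σ(𝒞) (8 sets): { ∅, {ω₄}, {ω₁, ω₃}, {ω₂, ω₅}, {ω₁, ω₃, ω₄}, {ω₂, ω₄, ω₅}, {ω₁, ω₂, ω₃, ω₅}, S }

Trace:
Start: 𝒞 ∪ {∅, S} = { ∅, {ω₁, ω₃}, {ω₁, ω₃, ω₄}, S }.
Round 1: +2 →
  {ω₂, ω₅}  = ᶜ of {ω₁, ω₃, ω₄}
  {ω₂, ω₄, ω₅}  = ᶜ of {ω₁, ω₃}
  — 6 sets.
Round 2: 1 new —
  {ω₁, ω₂, ω₃, ω₅}  = {ω₂, ω₅} ∪ {ω₁, ω₃}
  — 7 sets.
Round 3 adds 1:
  {ω₄}  = ᶜ of {ω₁, ω₂, ω₃, ω₅}
  — 8 sets.
After Round 4 the family is unchanged; done.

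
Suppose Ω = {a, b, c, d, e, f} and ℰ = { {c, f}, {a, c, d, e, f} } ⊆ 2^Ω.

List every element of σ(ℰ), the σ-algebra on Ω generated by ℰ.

Seed the family with ℰ together with ∅ and Ω: { {}, {c, f}, {a, c, d, e, f}, Ω }.
Pass 1 (2 new):
  {b}  = {a, c, d, e, f}ᶜ
  {a, b, d, e}  = {c, f}ᶜ
  [6 total]
Pass 2 (1 new):
  {b, c, f}  = {c, f} ∪ {b}
  [7 total]
Pass 3 adds 1:
  {a, d, e}  = {b, c, f}ᶜ
  [8 total]
After Pass 4 the family is unchanged; done.

Hence σ(ℰ) has 8 members: { {}, {b}, {c, f}, {a, d, e}, {b, c, f}, {a, b, d, e}, {a, c, d, e, f}, Ω }.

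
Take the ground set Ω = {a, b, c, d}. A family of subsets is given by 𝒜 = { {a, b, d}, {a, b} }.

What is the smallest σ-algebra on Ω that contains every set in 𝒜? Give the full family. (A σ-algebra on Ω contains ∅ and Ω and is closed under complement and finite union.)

Initial family (4 sets): { {}, {a, b}, {a, b, d}, Ω }.
Iteration 1 (2 new):
  {c}  = Ω∖{a, b, d}
  {c, d}  = Ω∖{a, b}
  [6 total]
Iteration 2 (1 new):
  {a, b, c}  = {c} ∪ {a, b}
  [7 total]
Iteration 3: 1 new —
  {d}  = Ω∖{a, b, c}
  [8 total]
Iteration 4: closed — nothing new.

Hence σ(𝒜) has 8 members: { {}, {c}, {d}, {a, b}, {c, d}, {a, b, c}, {a, b, d}, Ω }.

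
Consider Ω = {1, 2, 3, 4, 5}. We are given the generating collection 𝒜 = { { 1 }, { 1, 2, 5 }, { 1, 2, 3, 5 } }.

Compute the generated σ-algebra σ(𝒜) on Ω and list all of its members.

Start: 𝒜 ∪ {∅, Ω} = { ∅, { 1 }, { 1, 2, 5 }, { 1, 2, 3, 5 }, Ω }.
Iteration 1. New:
  { 4 }  = { 1, 2, 3, 5 }ᶜ
  { 3, 4 }  = { 1, 2, 5 }ᶜ
  { 2, 3, 4, 5 }  = { 1 }ᶜ
Iteration 2 (3 new):
  { 1, 4 }  = { 4 } ∪ { 1 }
  { 1, 3, 4 }  = { 3, 4 } ∪ { 1 }
  { 1, 2, 4, 5 }  = { 4 } ∪ { 1, 2, 5 }
Iteration 3 adds 3:
  { 3 }  = { 1, 2, 4, 5 }ᶜ
  { 2, 5 }  = { 1, 3, 4 }ᶜ
  { 2, 3, 5 }  = { 1, 4 }ᶜ
Iteration 4 adds 2:
  { 1, 3 }  = { 3 } ∪ { 1 }
  { 2, 4, 5 }  = { 2, 5 } ∪ { 4 }
Iteration 5: stable.

σ(𝒜) = { ∅, { 1 }, { 3 }, { 4 }, { 1, 3 }, { 1, 4 }, { 2, 5 }, { 3, 4 }, { 1, 2, 5 }, { 1, 3, 4 }, { 2, 3, 5 }, { 2, 4, 5 }, { 1, 2, 3, 5 }, { 1, 2, 4, 5 }, { 2, 3, 4, 5 }, Ω }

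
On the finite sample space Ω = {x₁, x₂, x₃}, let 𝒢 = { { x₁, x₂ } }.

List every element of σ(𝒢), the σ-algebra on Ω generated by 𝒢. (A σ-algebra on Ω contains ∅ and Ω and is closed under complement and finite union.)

σ(𝒢) (4 sets): { {  }, { x₃ }, { x₁, x₂ }, Ω }

Trace:
Take S₀ = 𝒢 ∪ {∅, Ω} = { {  }, { x₁, x₂ }, Ω }.
Round 1 adds 1:
  { x₃ }  = ᶜ of { x₁, x₂ }
  (now 4)
Round 2: no new sets; the family is a σ-algebra.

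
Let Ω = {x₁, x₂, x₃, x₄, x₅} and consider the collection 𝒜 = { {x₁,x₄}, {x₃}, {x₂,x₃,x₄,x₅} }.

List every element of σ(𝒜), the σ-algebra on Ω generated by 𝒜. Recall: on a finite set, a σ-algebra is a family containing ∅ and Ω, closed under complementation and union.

Take S₀ = 𝒜 ∪ {∅, Ω} = { ∅, {x₃}, {x₁,x₄}, {x₂,x₃,x₄,x₅}, Ω }.
Pass 1: +4 →
  {x₁}  = ᶜ of {x₂,x₃,x₄,x₅}
  {x₁,x₃,x₄}  = {x₃} ∪ {x₁,x₄}
  {x₂,x₃,x₅}  = ᶜ of {x₁,x₄}
  {x₁,x₂,x₄,x₅}  = ᶜ of {x₃}
  — 9 sets.
Pass 2 adds 3:
  {x₁,x₃}  = {x₃} ∪ {x₁}
  {x₂,x₅}  = ᶜ of {x₁,x₃,x₄}
  {x₁,x₂,x₃,x₅}  = {x₂,x₃,x₅} ∪ {x₁}
  — 12 sets.
Pass 3 adds 3:
  {x₄}  = ᶜ of {x₁,x₂,x₃,x₅}
  {x₁,x₂,x₅}  = {x₂,x₅} ∪ {x₁}
  {x₂,x₄,x₅}  = ᶜ of {x₁,x₃}
  — 15 sets.
Pass 4 adds 1:
  {x₃,x₄}  = ᶜ of {x₁,x₂,x₅}
  — 16 sets.
After Pass 5 the family is unchanged; done.

Therefore σ(𝒜) = { ∅, {x₁}, {x₃}, {x₄}, {x₁,x₃}, {x₁,x₄}, {x₂,x₅}, {x₃,x₄}, {x₁,x₂,x₅}, {x₁,x₃,x₄}, {x₂,x₃,x₅}, {x₂,x₄,x₅}, {x₁,x₂,x₃,x₅}, {x₁,x₂,x₄,x₅}, {x₂,x₃,x₄,x₅}, Ω } (|σ(𝒜)| = 16).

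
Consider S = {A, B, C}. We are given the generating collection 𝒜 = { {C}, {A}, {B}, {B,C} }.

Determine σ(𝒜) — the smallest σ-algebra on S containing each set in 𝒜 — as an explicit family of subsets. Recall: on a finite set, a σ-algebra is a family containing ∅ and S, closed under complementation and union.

Seed the family with 𝒜 together with ∅ and S: { {}, {A}, {B}, {C}, {B,C}, S }.
Step 1 (2 new):
  {A,B}  = S∖{C}
  {A,C}  = S∖{B}
  (now 8)
Step 2: already closed under ᶜ and ∪.

Therefore σ(𝒜) = { {}, {A}, {B}, {C}, {A,B}, {A,C}, {B,C}, S } (|σ(𝒜)| = 8).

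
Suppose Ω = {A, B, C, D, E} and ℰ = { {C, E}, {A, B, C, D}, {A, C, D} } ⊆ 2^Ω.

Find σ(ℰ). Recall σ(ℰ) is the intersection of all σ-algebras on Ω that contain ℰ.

Start: ℰ ∪ {∅, Ω} = { ∅, {C, E}, {A, C, D}, {A, B, C, D}, Ω }.
Pass 1 (4 new):
  {E}  = ᶜ of {A, B, C, D}
  {B, E}  = ᶜ of {A, C, D}
  {A, B, D}  = ᶜ of {C, E}
  {A, C, D, E}  = {A, C, D} ∪ {C, E}
  |family| = 9
Pass 2: +3 →
  {B}  = ᶜ of {A, C, D, E}
  {B, C, E}  = {B, E} ∪ {C, E}
  {A, B, D, E}  = {B, E} ∪ {A, B, D}
  |family| = 12
Pass 3 adds 2:
  {C}  = ᶜ of {A, B, D, E}
  {A, D}  = ᶜ of {B, C, E}
  |family| = 14
Pass 4: +2 →
  {B, C}  = {C} ∪ {B}
  {A, D, E}  = {A, D} ∪ {E}
  |family| = 16
Pass 5: no new sets; the family is a σ-algebra.

σ(ℰ) = { ∅, {B}, {C}, {E}, {A, D}, {B, C}, {B, E}, {C, E}, {A, B, D}, {A, C, D}, {A, D, E}, {B, C, E}, {A, B, C, D}, {A, B, D, E}, {A, C, D, E}, Ω }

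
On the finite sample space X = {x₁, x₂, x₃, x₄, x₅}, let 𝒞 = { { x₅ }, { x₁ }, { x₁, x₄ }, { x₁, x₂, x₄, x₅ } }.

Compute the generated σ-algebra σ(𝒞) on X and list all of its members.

σ(𝒞) = { ∅, { x₁ }, { x₂ }, { x₃ }, { x₄ }, { x₅ }, { x₁, x₂ }, { x₁, x₃ }, { x₁, x₄ }, { x₁, x₅ }, { x₂, x₃ }, { x₂, x₄ }, { x₂, x₅ }, { x₃, x₄ }, { x₃, x₅ }, { x₄, x₅ }, { x₁, x₂, x₃ }, { x₁, x₂, x₄ }, { x₁, x₂, x₅ }, { x₁, x₃, x₄ }, { x₁, x₃, x₅ }, { x₁, x₄, x₅ }, { x₂, x₃, x₄ }, { x₂, x₃, x₅ }, { x₂, x₄, x₅ }, { x₃, x₄, x₅ }, { x₁, x₂, x₃, x₄ }, { x₁, x₂, x₃, x₅ }, { x₁, x₂, x₄, x₅ }, { x₁, x₃, x₄, x₅ }, { x₂, x₃, x₄, x₅ }, X }

Trace:
Take S₀ = 𝒞 ∪ {∅, X} = { ∅, { x₁ }, { x₅ }, { x₁, x₄ }, { x₁, x₂, x₄, x₅ }, X }.
Step 1: 6 new —
  { x₃ }  = { x₁, x₂, x₄, x₅ }ᶜ
  { x₁, x₅ }  = { x₅ } ∪ { x₁ }
  { x₁, x₄, x₅ }  = { x₁, x₄ } ∪ { x₅ }
  { x₂, x₃, x₅ }  = { x₁, x₄ }ᶜ
  { x₁, x₂, x₃, x₄ }  = { x₅ }ᶜ
  { x₂, x₃, x₄, x₅ }  = { x₁ }ᶜ
  (now 12)
Step 2: +8 →
  { x₁, x₃ }  = { x₃ } ∪ { x₁ }
  { x₂, x₃ }  = { x₁, x₄, x₅ }ᶜ
  { x₃, x₅ }  = { x₅ } ∪ { x₃ }
  { x₁, x₃, x₄ }  = { x₃ } ∪ { x₁, x₄ }
  { x₁, x₃, x₅ }  = { x₃ } ∪ { x₁, x₅ }
  { x₂, x₃, x₄ }  = { x₁, x₅ }ᶜ
  { x₁, x₂, x₃, x₅ }  = { x₂, x₃, x₅ } ∪ { x₁, x₅ }
  { x₁, x₃, x₄, x₅ }  = { x₁, x₄, x₅ } ∪ { x₃ }
  (now 20)
Step 3. New:
  { x₂ }  = { x₁, x₃, x₄, x₅ }ᶜ
  { x₄ }  = { x₁, x₂, x₃, x₅ }ᶜ
  { x₂, x₄ }  = { x₁, x₃, x₅ }ᶜ
  { x₂, x₅ }  = { x₁, x₃, x₄ }ᶜ
  { x₁, x₂, x₃ }  = { x₁, x₃ } ∪ { x₂, x₃ }
  { x₁, x₂, x₄ }  = { x₃, x₅ }ᶜ
  { x₂, x₄, x₅ }  = { x₁, x₃ }ᶜ
  (now 27)
Step 4: +5 →
  { x₁, x₂ }  = { x₂ } ∪ { x₁ }
  { x₃, x₄ }  = { x₃ } ∪ { x₄ }
  { x₄, x₅ }  = { x₁, x₂, x₃ }ᶜ
  { x₁, x₂, x₅ }  = { x₂, x₅ } ∪ { x₁, x₅ }
  { x₃, x₄, x₅ }  = { x₄ } ∪ { x₃, x₅ }
  (now 32)
Step 5: no new sets; the family is a σ-algebra.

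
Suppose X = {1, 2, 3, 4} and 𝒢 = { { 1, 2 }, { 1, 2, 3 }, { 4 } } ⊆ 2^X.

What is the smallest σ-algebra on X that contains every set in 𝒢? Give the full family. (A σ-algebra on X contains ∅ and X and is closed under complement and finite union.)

Seed the family with 𝒢 together with ∅ and X: { {  }, { 4 }, { 1, 2 }, { 1, 2, 3 }, X }.
Iteration 1. New:
  { 3, 4 }  = { 1, 2 }ᶜ
  { 1, 2, 4 }  = { 1, 2 } ∪ { 4 }
  — 7 sets.
Iteration 2: +1 →
  { 3 }  = { 1, 2, 4 }ᶜ
  — 8 sets.
Iteration 3: already closed under ᶜ and ∪.

σ(𝒢) = { {  }, { 3 }, { 4 }, { 1, 2 }, { 3, 4 }, { 1, 2, 3 }, { 1, 2, 4 }, X }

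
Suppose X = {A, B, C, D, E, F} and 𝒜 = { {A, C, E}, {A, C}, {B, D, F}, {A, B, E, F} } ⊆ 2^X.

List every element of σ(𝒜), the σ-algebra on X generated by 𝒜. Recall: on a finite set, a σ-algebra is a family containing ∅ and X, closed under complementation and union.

|σ(𝒜)| = 32.  σ(𝒜) = { ∅, {A}, {C}, {D}, {E}, {A, C}, {A, D}, {A, E}, {B, F}, {C, D}, {C, E}, {D, E}, {A, B, F}, {A, C, D}, {A, C, E}, {A, D, E}, {B, C, F}, {B, D, F}, {B, E, F}, {C, D, E}, {A, B, C, F}, {A, B, D, F}, {A, B, E, F}, {A, C, D, E}, {B, C, D, F}, {B, C, E, F}, {B, D, E, F}, {A, B, C, D, F}, {A, B, C, E, F}, {A, B, D, E, F}, {B, C, D, E, F}, X }

Derivation:
Initial family (6 sets): { ∅, {A, C}, {A, C, E}, {B, D, F}, {A, B, E, F}, X }.
Pass 1 adds 5:
  {C, D}  = {A, B, E, F}ᶜ
  {B, D, E, F}  = {A, C}ᶜ
  {A, B, C, D, F}  = {B, D, F} ∪ {A, C}
  {A, B, C, E, F}  = {A, C} ∪ {A, B, E, F}
  {A, B, D, E, F}  = {B, D, F} ∪ {A, B, E, F}
Pass 2 adds 7:
  {C}  = {A, B, D, E, F}ᶜ
  {D}  = {A, B, C, E, F}ᶜ
  {E}  = {A, B, C, D, F}ᶜ
  {A, C, D}  = {C, D} ∪ {A, C}
  {A, C, D, E}  = {C, D} ∪ {A, C, E}
  {B, C, D, F}  = {B, D, F} ∪ {C, D}
  {B, C, D, E, F}  = {C, D} ∪ {B, D, E, F}
Pass 3: +7 →
  {A}  = {B, C, D, E, F}ᶜ
  {A, E}  = {B, C, D, F}ᶜ
  {B, F}  = {A, C, D, E}ᶜ
  {C, E}  = {C} ∪ {E}
  {D, E}  = {D} ∪ {E}
  {B, E, F}  = {A, C, D}ᶜ
  {C, D, E}  = {C, D} ∪ {E}
Pass 4: 7 new —
  {A, D}  = {A} ∪ {D}
  {A, B, F}  = {C, D, E}ᶜ
  {A, D, E}  = {A} ∪ {D, E}
  {B, C, F}  = {B, F} ∪ {C}
  {A, B, C, F}  = {D, E}ᶜ
  {A, B, D, F}  = {C, E}ᶜ
  {B, C, E, F}  = {B, E, F} ∪ {C}
Pass 5: stable.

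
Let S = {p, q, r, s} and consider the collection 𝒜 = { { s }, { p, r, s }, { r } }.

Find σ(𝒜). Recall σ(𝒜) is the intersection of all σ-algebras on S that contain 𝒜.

Begin from { ∅, { r }, { s }, { p, r, s }, S } (that is, 𝒜 plus ∅ and S).
Step 1 adds 4:
  { q }  = complement { p, r, s }
  { r, s }  = { r } ∪ { s }
  { p, q, r }  = complement { s }
  { p, q, s }  = complement { r }
Step 2 (4 new):
  { p, q }  = complement { r, s }
  { q, r }  = { q } ∪ { r }
  { q, s }  = { q } ∪ { s }
  { q, r, s }  = { r, s } ∪ { q }
Step 3 (3 new):
  { p }  = complement { q, r, s }
  { p, r }  = complement { q, s }
  { p, s }  = complement { q, r }
Step 4: closed — nothing new.

|σ(𝒜)| = 16.  σ(𝒜) = { ∅, { p }, { q }, { r }, { s }, { p, q }, { p, r }, { p, s }, { q, r }, { q, s }, { r, s }, { p, q, r }, { p, q, s }, { p, r, s }, { q, r, s }, S }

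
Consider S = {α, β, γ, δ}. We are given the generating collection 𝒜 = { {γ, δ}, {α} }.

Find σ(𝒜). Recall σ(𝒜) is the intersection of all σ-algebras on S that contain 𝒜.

Start: 𝒜 ∪ {∅, S} = { {}, {α}, {γ, δ}, S }.
Step 1: 3 new —
  {α, β}  = S∖{γ, δ}
  {α, γ, δ}  = {γ, δ} ∪ {α}
  {β, γ, δ}  = S∖{α}
  |family| = 7
Step 2. New:
  {β}  = S∖{α, γ, δ}
  |family| = 8
Step 3: closed — nothing new.

Hence σ(𝒜) has 8 members: { {}, {α}, {β}, {α, β}, {γ, δ}, {α, γ, δ}, {β, γ, δ}, S }.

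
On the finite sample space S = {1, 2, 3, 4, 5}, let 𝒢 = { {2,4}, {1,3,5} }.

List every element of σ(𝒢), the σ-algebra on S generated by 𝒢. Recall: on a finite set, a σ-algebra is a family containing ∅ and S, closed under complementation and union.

σ(𝒢) (4 sets): { {}, {2,4}, {1,3,5}, S }

Working:
Seed the family with 𝒢 together with ∅ and S: { {}, {2,4}, {1,3,5}, S }.
Step 1: stable.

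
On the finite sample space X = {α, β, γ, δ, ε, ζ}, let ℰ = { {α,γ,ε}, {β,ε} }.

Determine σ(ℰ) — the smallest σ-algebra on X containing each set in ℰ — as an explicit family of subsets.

|σ(ℰ)| = 16.  σ(ℰ) = { {}, {β}, {ε}, {α,γ}, {β,ε}, {δ,ζ}, {α,β,γ}, {α,γ,ε}, {β,δ,ζ}, {δ,ε,ζ}, {α,β,γ,ε}, {α,γ,δ,ζ}, {β,δ,ε,ζ}, {α,β,γ,δ,ζ}, {α,γ,δ,ε,ζ}, X }

Derivation:
Begin from { {}, {β,ε}, {α,γ,ε}, X } (that is, ℰ plus ∅ and X).
Round 1: +3 →
  {β,δ,ζ}  = ᶜ of {α,γ,ε}
  {α,β,γ,ε}  = {α,γ,ε} ∪ {β,ε}
  {α,γ,δ,ζ}  = ᶜ of {β,ε}
  [7 total]
Round 2: 4 new —
  {δ,ζ}  = ᶜ of {α,β,γ,ε}
  {β,δ,ε,ζ}  = {β,δ,ζ} ∪ {β,ε}
  {α,β,γ,δ,ζ}  = {β,δ,ζ} ∪ {α,γ,δ,ζ}
  {α,γ,δ,ε,ζ}  = {α,γ,δ,ζ} ∪ {α,γ,ε}
  [11 total]
Round 3: 3 new —
  {β}  = ᶜ of {α,γ,δ,ε,ζ}
  {ε}  = ᶜ of {α,β,γ,δ,ζ}
  {α,γ}  = ᶜ of {β,δ,ε,ζ}
  [14 total]
Round 4 (2 new):
  {α,β,γ}  = {α,γ} ∪ {β}
  {δ,ε,ζ}  = {δ,ζ} ∪ {ε}
  [16 total]
Round 5 adds nothing — fixpoint reached.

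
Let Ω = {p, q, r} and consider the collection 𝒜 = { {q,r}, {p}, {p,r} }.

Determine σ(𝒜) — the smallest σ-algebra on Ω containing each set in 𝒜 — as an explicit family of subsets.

Answer: σ(𝒜) = { ∅, {p}, {q}, {r}, {p,q}, {p,r}, {q,r}, Ω }

Trace:
Begin from { ∅, {p}, {p,r}, {q,r}, Ω } (that is, 𝒜 plus ∅ and Ω).
Pass 1 adds 1:
  {q}  = Ω∖{p,r}
  |family| = 6
Pass 2 (1 new):
  {p,q}  = {q} ∪ {p}
  |family| = 7
Pass 3: 1 new —
  {r}  = Ω∖{p,q}
  |family| = 8
After Pass 4 the family is unchanged; done.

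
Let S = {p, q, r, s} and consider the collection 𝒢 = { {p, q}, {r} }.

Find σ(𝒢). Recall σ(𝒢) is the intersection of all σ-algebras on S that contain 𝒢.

Seed the family with 𝒢 together with ∅ and S: { ∅, {r}, {p, q}, S }.
Iteration 1 adds 3:
  {r, s}  = complement {p, q}
  {p, q, r}  = {p, q} ∪ {r}
  {p, q, s}  = complement {r}
  (now 7)
Iteration 2: +1 →
  {s}  = complement {p, q, r}
  (now 8)
Iteration 3: closed — nothing new.

Therefore σ(𝒢) = { ∅, {r}, {s}, {p, q}, {r, s}, {p, q, r}, {p, q, s}, S } (|σ(𝒢)| = 8).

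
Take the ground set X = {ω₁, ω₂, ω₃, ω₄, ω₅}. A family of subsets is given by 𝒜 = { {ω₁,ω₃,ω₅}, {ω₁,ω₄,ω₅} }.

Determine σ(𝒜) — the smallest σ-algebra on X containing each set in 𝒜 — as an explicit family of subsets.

Initial family (4 sets): { {}, {ω₁,ω₃,ω₅}, {ω₁,ω₄,ω₅}, X }.
Round 1 adds 3:
  {ω₂,ω₃}  = {ω₁,ω₄,ω₅}ᶜ
  {ω₂,ω₄}  = {ω₁,ω₃,ω₅}ᶜ
  {ω₁,ω₃,ω₄,ω₅}  = {ω₁,ω₃,ω₅} ∪ {ω₁,ω₄,ω₅}
  [7 total]
Round 2 (4 new):
  {ω₂}  = {ω₁,ω₃,ω₄,ω₅}ᶜ
  {ω₂,ω₃,ω₄}  = {ω₂,ω₃} ∪ {ω₂,ω₄}
  {ω₁,ω₂,ω₃,ω₅}  = {ω₂,ω₃} ∪ {ω₁,ω₃,ω₅}
  {ω₁,ω₂,ω₄,ω₅}  = {ω₁,ω₄,ω₅} ∪ {ω₂,ω₄}
  [11 total]
Round 3 (3 new):
  {ω₃}  = {ω₁,ω₂,ω₄,ω₅}ᶜ
  {ω₄}  = {ω₁,ω₂,ω₃,ω₅}ᶜ
  {ω₁,ω₅}  = {ω₂,ω₃,ω₄}ᶜ
  [14 total]
Round 4: 2 new —
  {ω₃,ω₄}  = {ω₃} ∪ {ω₄}
  {ω₁,ω₂,ω₅}  = {ω₁,ω₅} ∪ {ω₂}
  [16 total]
Round 5: no new sets; the family is a σ-algebra.

Hence σ(𝒜) has 16 members: { {}, {ω₂}, {ω₃}, {ω₄}, {ω₁,ω₅}, {ω₂,ω₃}, {ω₂,ω₄}, {ω₃,ω₄}, {ω₁,ω₂,ω₅}, {ω₁,ω₃,ω₅}, {ω₁,ω₄,ω₅}, {ω₂,ω₃,ω₄}, {ω₁,ω₂,ω₃,ω₅}, {ω₁,ω₂,ω₄,ω₅}, {ω₁,ω₃,ω₄,ω₅}, X }.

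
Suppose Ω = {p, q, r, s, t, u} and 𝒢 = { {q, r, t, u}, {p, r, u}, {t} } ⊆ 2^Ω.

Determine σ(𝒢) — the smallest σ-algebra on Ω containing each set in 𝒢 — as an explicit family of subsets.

Answer: σ(𝒢) = { ∅, {p}, {q}, {s}, {t}, {p, q}, {p, s}, {p, t}, {q, s}, {q, t}, {r, u}, {s, t}, {p, q, s}, {p, q, t}, {p, r, u}, {p, s, t}, {q, r, u}, {q, s, t}, {r, s, u}, {r, t, u}, {p, q, r, u}, {p, q, s, t}, {p, r, s, u}, {p, r, t, u}, {q, r, s, u}, {q, r, t, u}, {r, s, t, u}, {p, q, r, s, u}, {p, q, r, t, u}, {p, r, s, t, u}, {q, r, s, t, u}, Ω }

Working:
Initial family (5 sets): { ∅, {t}, {p, r, u}, {q, r, t, u}, Ω }.
Step 1: +5 →
  {p, s}  = Ω∖{q, r, t, u}
  {q, s, t}  = Ω∖{p, r, u}
  {p, r, t, u}  = {p, r, u} ∪ {t}
  {p, q, r, s, u}  = Ω∖{t}
  {p, q, r, t, u}  = {p, r, u} ∪ {q, r, t, u}
  (now 10)
Step 2 adds 7:
  {s}  = Ω∖{p, q, r, t, u}
  {q, s}  = Ω∖{p, r, t, u}
  {p, s, t}  = {t} ∪ {p, s}
  {p, q, s, t}  = {p, s} ∪ {q, s, t}
  {p, r, s, u}  = {p, r, u} ∪ {p, s}
  {p, r, s, t, u}  = {p, r, t, u} ∪ {p, s}
  {q, r, s, t, u}  = {q, r, t, u} ∪ {q, s, t}
  (now 17)
Step 3 adds 7:
  {p}  = Ω∖{q, r, s, t, u}
  {q}  = Ω∖{p, r, s, t, u}
  {q, t}  = Ω∖{p, r, s, u}
  {r, u}  = Ω∖{p, q, s, t}
  {s, t}  = {s} ∪ {t}
  {p, q, s}  = {p, s} ∪ {q, s}
  {q, r, u}  = Ω∖{p, s, t}
  (now 24)
Step 4 (8 new):
  {p, q}  = {p} ∪ {q}
  {p, t}  = {p} ∪ {t}
  {p, q, t}  = {q, t} ∪ {p}
  {r, s, u}  = {r, u} ∪ {s}
  {r, t, u}  = Ω∖{p, q, s}
  {p, q, r, u}  = Ω∖{s, t}
  {q, r, s, u}  = {q, r, u} ∪ {s}
  {r, s, t, u}  = {s, t} ∪ {r, u}
  (now 32)
After Step 5 the family is unchanged; done.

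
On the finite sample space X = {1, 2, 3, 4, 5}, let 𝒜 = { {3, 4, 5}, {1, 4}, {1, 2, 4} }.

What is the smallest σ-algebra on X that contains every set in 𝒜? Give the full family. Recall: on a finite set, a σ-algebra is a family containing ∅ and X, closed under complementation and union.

Seed the family with 𝒜 together with ∅ and X: { {}, {1, 4}, {1, 2, 4}, {3, 4, 5}, X }.
Pass 1: 4 new —
  {1, 2}  = {3, 4, 5}ᶜ
  {3, 5}  = {1, 2, 4}ᶜ
  {2, 3, 5}  = {1, 4}ᶜ
  {1, 3, 4, 5}  = {3, 4, 5} ∪ {1, 4}
  (now 9)
Pass 2. New:
  {2}  = {1, 3, 4, 5}ᶜ
  {1, 2, 3, 5}  = {1, 2} ∪ {2, 3, 5}
  {2, 3, 4, 5}  = {3, 4, 5} ∪ {2, 3, 5}
  (now 12)
Pass 3. New:
  {1}  = {2, 3, 4, 5}ᶜ
  {4}  = {1, 2, 3, 5}ᶜ
  (now 14)
Pass 4 (2 new):
  {2, 4}  = {4} ∪ {2}
  {1, 3, 5}  = {3, 5} ∪ {1}
  (now 16)
After Pass 5 the family is unchanged; done.

Therefore σ(𝒜) = { {}, {1}, {2}, {4}, {1, 2}, {1, 4}, {2, 4}, {3, 5}, {1, 2, 4}, {1, 3, 5}, {2, 3, 5}, {3, 4, 5}, {1, 2, 3, 5}, {1, 3, 4, 5}, {2, 3, 4, 5}, X } (|σ(𝒜)| = 16).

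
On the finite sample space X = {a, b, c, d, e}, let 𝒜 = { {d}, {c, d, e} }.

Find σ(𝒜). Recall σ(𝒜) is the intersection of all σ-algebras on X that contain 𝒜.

Answer: σ(𝒜) = { ∅, {d}, {a, b}, {c, e}, {a, b, d}, {c, d, e}, {a, b, c, e}, X }

Working:
Initial family (4 sets): { ∅, {d}, {c, d, e}, X }.
Round 1: +2 →
  {a, b}  = complement {c, d, e}
  {a, b, c, e}  = complement {d}
  |family| = 6
Round 2 (1 new):
  {a, b, d}  = {a, b} ∪ {d}
  |family| = 7
Round 3 adds 1:
  {c, e}  = complement {a, b, d}
  |family| = 8
Round 4: closed — nothing new.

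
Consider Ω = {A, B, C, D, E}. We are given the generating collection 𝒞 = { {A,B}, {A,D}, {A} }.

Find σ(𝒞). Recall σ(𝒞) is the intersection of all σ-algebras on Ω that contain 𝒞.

Start: 𝒞 ∪ {∅, Ω} = { {}, {A}, {A,B}, {A,D}, Ω }.
Iteration 1. New:
  {A,B,D}  = {A,D} ∪ {A,B}
  {B,C,E}  = Ω∖{A,D}
  {C,D,E}  = Ω∖{A,B}
  {B,C,D,E}  = Ω∖{A}
Iteration 2: +3 →
  {C,E}  = Ω∖{A,B,D}
  {A,B,C,E}  = {A,B} ∪ {B,C,E}
  {A,C,D,E}  = {C,D,E} ∪ {A,D}
Iteration 3. New:
  {B}  = Ω∖{A,C,D,E}
  {D}  = Ω∖{A,B,C,E}
  {A,C,E}  = {C,E} ∪ {A}
Iteration 4 (1 new):
  {B,D}  = Ω∖{A,C,E}
After Iteration 5 the family is unchanged; done.

Therefore σ(𝒞) = { {}, {A}, {B}, {D}, {A,B}, {A,D}, {B,D}, {C,E}, {A,B,D}, {A,C,E}, {B,C,E}, {C,D,E}, {A,B,C,E}, {A,C,D,E}, {B,C,D,E}, Ω } (|σ(𝒞)| = 16).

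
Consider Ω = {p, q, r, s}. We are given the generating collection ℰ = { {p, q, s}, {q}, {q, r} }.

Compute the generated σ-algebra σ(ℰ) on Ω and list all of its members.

|σ(ℰ)| = 8.  σ(ℰ) = { ∅, {q}, {r}, {p, s}, {q, r}, {p, q, s}, {p, r, s}, Ω }

Derivation:
Start: ℰ ∪ {∅, Ω} = { ∅, {q}, {q, r}, {p, q, s}, Ω }.
Pass 1: +3 →
  {r}  = {p, q, s}ᶜ
  {p, s}  = {q, r}ᶜ
  {p, r, s}  = {q}ᶜ
  [8 total]
Pass 2: closed — nothing new.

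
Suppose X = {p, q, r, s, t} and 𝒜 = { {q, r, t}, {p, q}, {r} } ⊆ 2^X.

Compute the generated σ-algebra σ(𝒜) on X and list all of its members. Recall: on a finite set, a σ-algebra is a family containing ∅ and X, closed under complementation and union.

Initial family (5 sets): { {}, {r}, {p, q}, {q, r, t}, X }.
Step 1: 5 new —
  {p, s}  = ᶜ of {q, r, t}
  {p, q, r}  = {r} ∪ {p, q}
  {r, s, t}  = ᶜ of {p, q}
  {p, q, r, t}  = {q, r, t} ∪ {p, q}
  {p, q, s, t}  = ᶜ of {r}
Step 2. New:
  {s}  = ᶜ of {p, q, r, t}
  {s, t}  = ᶜ of {p, q, r}
  {p, q, s}  = {p, q} ∪ {p, s}
  {p, r, s}  = {r} ∪ {p, s}
  {p, q, r, s}  = {p, q, r} ∪ {p, s}
  {p, r, s, t}  = {r, s, t} ∪ {p, s}
  {q, r, s, t}  = {r, s, t} ∪ {q, r, t}
Step 3 (7 new):
  {p}  = ᶜ of {q, r, s, t}
  {q}  = ᶜ of {p, r, s, t}
  {t}  = ᶜ of {p, q, r, s}
  {q, t}  = ᶜ of {p, r, s}
  {r, s}  = {r} ∪ {s}
  {r, t}  = ᶜ of {p, q, s}
  {p, s, t}  = {s, t} ∪ {p, s}
Step 4 adds 8:
  {p, r}  = {r} ∪ {p}
  {p, t}  = {t} ∪ {p}
  {q, r}  = ᶜ of {p, s, t}
  {q, s}  = {q} ∪ {s}
  {p, q, t}  = ᶜ of {r, s}
  {p, r, t}  = {r, t} ∪ {p}
  {q, r, s}  = {r, s} ∪ {q}
  {q, s, t}  = {q, t} ∪ {s, t}
Step 5: closed — nothing new.

Therefore σ(𝒜) = { {}, {p}, {q}, {r}, {s}, {t}, {p, q}, {p, r}, {p, s}, {p, t}, {q, r}, {q, s}, {q, t}, {r, s}, {r, t}, {s, t}, {p, q, r}, {p, q, s}, {p, q, t}, {p, r, s}, {p, r, t}, {p, s, t}, {q, r, s}, {q, r, t}, {q, s, t}, {r, s, t}, {p, q, r, s}, {p, q, r, t}, {p, q, s, t}, {p, r, s, t}, {q, r, s, t}, X } (|σ(𝒜)| = 32).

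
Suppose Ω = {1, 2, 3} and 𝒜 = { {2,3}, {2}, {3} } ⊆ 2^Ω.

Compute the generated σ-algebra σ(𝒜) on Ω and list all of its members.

Seed the family with 𝒜 together with ∅ and Ω: { ∅, {2}, {3}, {2,3}, Ω }.
Step 1 adds 3:
  {1}  = Ω∖{2,3}
  {1,2}  = Ω∖{3}
  {1,3}  = Ω∖{2}
  [8 total]
Step 2 adds nothing — fixpoint reached.

|σ(𝒜)| = 8.  σ(𝒜) = { ∅, {1}, {2}, {3}, {1,2}, {1,3}, {2,3}, Ω }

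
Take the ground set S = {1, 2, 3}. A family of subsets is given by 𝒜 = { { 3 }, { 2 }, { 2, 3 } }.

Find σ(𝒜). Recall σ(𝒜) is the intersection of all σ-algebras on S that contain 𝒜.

σ(𝒜) (8 sets): { {  }, { 1 }, { 2 }, { 3 }, { 1, 2 }, { 1, 3 }, { 2, 3 }, S }

Working:
Begin from { {  }, { 2 }, { 3 }, { 2, 3 }, S } (that is, 𝒜 plus ∅ and S).
Iteration 1: +3 →
  { 1 }  = { 2, 3 }ᶜ
  { 1, 2 }  = { 3 }ᶜ
  { 1, 3 }  = { 2 }ᶜ
  |family| = 8
After Iteration 2 the family is unchanged; done.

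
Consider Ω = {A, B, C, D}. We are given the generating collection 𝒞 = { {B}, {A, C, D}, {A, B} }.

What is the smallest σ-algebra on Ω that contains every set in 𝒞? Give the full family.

|σ(𝒞)| = 8.  σ(𝒞) = { ∅, {A}, {B}, {A, B}, {C, D}, {A, C, D}, {B, C, D}, Ω }

Derivation:
Begin from { ∅, {B}, {A, B}, {A, C, D}, Ω } (that is, 𝒞 plus ∅ and Ω).
Round 1. New:
  {C, D}  = ᶜ of {A, B}
  — 6 sets.
Round 2. New:
  {B, C, D}  = {B} ∪ {C, D}
  — 7 sets.
Round 3: +1 →
  {A}  = ᶜ of {B, C, D}
  — 8 sets.
Round 4: no new sets; the family is a σ-algebra.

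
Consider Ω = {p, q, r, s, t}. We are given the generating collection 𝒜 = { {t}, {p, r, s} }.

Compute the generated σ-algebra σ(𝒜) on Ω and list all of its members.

σ(𝒜) (8 sets): { {}, {q}, {t}, {q, t}, {p, r, s}, {p, q, r, s}, {p, r, s, t}, Ω }

Check:
Take S₀ = 𝒜 ∪ {∅, Ω} = { {}, {t}, {p, r, s}, Ω }.
Iteration 1 (3 new):
  {q, t}  = complement {p, r, s}
  {p, q, r, s}  = complement {t}
  {p, r, s, t}  = {p, r, s} ∪ {t}
Iteration 2 (1 new):
  {q}  = complement {p, r, s, t}
Iteration 3: no new sets; the family is a σ-algebra.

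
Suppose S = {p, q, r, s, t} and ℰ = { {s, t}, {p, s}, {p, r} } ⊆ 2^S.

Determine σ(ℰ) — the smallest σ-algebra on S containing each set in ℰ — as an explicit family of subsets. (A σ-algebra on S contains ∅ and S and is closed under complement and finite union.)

Take S₀ = ℰ ∪ {∅, S} = { {}, {p, r}, {p, s}, {s, t}, S }.
Pass 1. New:
  {p, q, r}  = complement {s, t}
  {p, r, s}  = {p, s} ∪ {p, r}
  {p, s, t}  = {s, t} ∪ {p, s}
  {q, r, t}  = complement {p, s}
  {q, s, t}  = complement {p, r}
  {p, r, s, t}  = {s, t} ∪ {p, r}
  — 11 sets.
Pass 2: 7 new —
  {q}  = complement {p, r, s, t}
  {q, r}  = complement {p, s, t}
  {q, t}  = complement {p, r, s}
  {p, q, r, s}  = {p, q, r} ∪ {p, r, s}
  {p, q, r, t}  = {p, q, r} ∪ {q, r, t}
  {p, q, s, t}  = {p, s, t} ∪ {q, s, t}
  {q, r, s, t}  = {s, t} ∪ {q, r, t}
  — 18 sets.
Pass 3: +5 →
  {p}  = complement {q, r, s, t}
  {r}  = complement {p, q, s, t}
  {s}  = complement {p, q, r, t}
  {t}  = complement {p, q, r, s}
  {p, q, s}  = {p, s} ∪ {q}
  — 23 sets.
Pass 4. New:
  {p, q}  = {q} ∪ {p}
  {p, t}  = {t} ∪ {p}
  {q, s}  = {q} ∪ {s}
  {r, s}  = {r} ∪ {s}
  {r, t}  = complement {p, q, s}
  {p, q, t}  = {q, t} ∪ {p}
  {p, r, t}  = {t} ∪ {p, r}
  {q, r, s}  = {q, r} ∪ {s}
  {r, s, t}  = {s, t} ∪ {r}
  — 32 sets.
After Pass 5 the family is unchanged; done.

Therefore σ(ℰ) = { {}, {p}, {q}, {r}, {s}, {t}, {p, q}, {p, r}, {p, s}, {p, t}, {q, r}, {q, s}, {q, t}, {r, s}, {r, t}, {s, t}, {p, q, r}, {p, q, s}, {p, q, t}, {p, r, s}, {p, r, t}, {p, s, t}, {q, r, s}, {q, r, t}, {q, s, t}, {r, s, t}, {p, q, r, s}, {p, q, r, t}, {p, q, s, t}, {p, r, s, t}, {q, r, s, t}, S } (|σ(ℰ)| = 32).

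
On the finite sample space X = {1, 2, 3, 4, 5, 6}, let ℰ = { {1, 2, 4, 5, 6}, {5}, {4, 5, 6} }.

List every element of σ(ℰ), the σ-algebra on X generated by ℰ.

|σ(ℰ)| = 16.  σ(ℰ) = { {}, {3}, {5}, {1, 2}, {3, 5}, {4, 6}, {1, 2, 3}, {1, 2, 5}, {3, 4, 6}, {4, 5, 6}, {1, 2, 3, 5}, {1, 2, 4, 6}, {3, 4, 5, 6}, {1, 2, 3, 4, 6}, {1, 2, 4, 5, 6}, X }

Trace:
Start: ℰ ∪ {∅, X} = { {}, {5}, {4, 5, 6}, {1, 2, 4, 5, 6}, X }.
Round 1 (3 new):
  {3}  = X∖{1, 2, 4, 5, 6}
  {1, 2, 3}  = X∖{4, 5, 6}
  {1, 2, 3, 4, 6}  = X∖{5}
Round 2: 3 new —
  {3, 5}  = {3} ∪ {5}
  {1, 2, 3, 5}  = {1, 2, 3} ∪ {5}
  {3, 4, 5, 6}  = {3} ∪ {4, 5, 6}
Round 3 adds 3:
  {1, 2}  = X∖{3, 4, 5, 6}
  {4, 6}  = X∖{1, 2, 3, 5}
  {1, 2, 4, 6}  = X∖{3, 5}
Round 4 adds 2:
  {1, 2, 5}  = {1, 2} ∪ {5}
  {3, 4, 6}  = {3} ∪ {4, 6}
Round 5 adds nothing — fixpoint reached.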